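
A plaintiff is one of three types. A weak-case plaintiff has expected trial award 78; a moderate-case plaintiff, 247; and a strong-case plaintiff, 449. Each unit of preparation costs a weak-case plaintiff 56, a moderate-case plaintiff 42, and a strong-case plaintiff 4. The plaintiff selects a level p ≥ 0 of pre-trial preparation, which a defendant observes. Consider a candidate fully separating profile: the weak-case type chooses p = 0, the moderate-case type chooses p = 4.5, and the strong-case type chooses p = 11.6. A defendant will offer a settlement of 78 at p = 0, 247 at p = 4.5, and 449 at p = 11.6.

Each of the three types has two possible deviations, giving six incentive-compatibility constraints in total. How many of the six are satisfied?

5

Weak-case (own payoff 78): to p=4.5 gives 247 − 56×4.5 = -5 → no gain ✓; to p=11.6 gives 449 − 56×11.6 = -200.6 → no gain ✓.
Moderate-case (own payoff 247 − 42×4.5 = 58): to p=0 gives 78 → profitable ✗; to p=11.6 gives 449 − 42×11.6 = -38.2 → no gain ✓.
Strong-case (own payoff 449 − 4×11.6 = 402.6): to p=0 gives 78 → no gain ✓; to p=4.5 gives 247 − 4×4.5 = 229 → no gain ✓.
5 of the 6 constraints hold; not an equilibrium.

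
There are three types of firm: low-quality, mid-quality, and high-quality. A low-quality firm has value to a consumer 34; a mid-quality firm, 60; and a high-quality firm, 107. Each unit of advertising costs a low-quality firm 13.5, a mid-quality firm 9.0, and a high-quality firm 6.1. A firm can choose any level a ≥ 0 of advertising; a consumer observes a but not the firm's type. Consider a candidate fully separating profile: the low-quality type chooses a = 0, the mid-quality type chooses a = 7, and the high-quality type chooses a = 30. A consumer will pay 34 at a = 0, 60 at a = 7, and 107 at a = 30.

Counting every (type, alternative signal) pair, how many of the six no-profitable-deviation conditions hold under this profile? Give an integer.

Mid-quality (own payoff 60 − 9.0×7 = -3): to a=0 gives 34 → profitable ✗; to a=30 gives 107 − 9.0×30 = -163 → no gain ✓.
High-quality (own payoff 107 − 6.1×30 = -76): to a=0 gives 34 → profitable ✗; to a=7 gives 60 − 6.1×7 = 17.3 → profitable ✗.
Low-quality (own payoff 34): to a=7 gives 60 − 13.5×7 = -34.5 → no gain ✓; to a=30 gives 107 − 13.5×30 = -298 → no gain ✓.
3 of the 6 constraints hold; not an equilibrium.

3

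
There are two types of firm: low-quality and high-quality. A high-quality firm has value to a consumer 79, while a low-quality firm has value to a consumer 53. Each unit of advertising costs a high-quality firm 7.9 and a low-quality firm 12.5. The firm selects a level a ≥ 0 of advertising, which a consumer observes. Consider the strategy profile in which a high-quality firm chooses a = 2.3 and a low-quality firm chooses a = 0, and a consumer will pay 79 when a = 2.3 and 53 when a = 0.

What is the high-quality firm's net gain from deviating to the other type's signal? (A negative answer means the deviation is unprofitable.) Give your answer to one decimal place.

-7.8

Playing a = 2.3 the high-quality firm receives 79 − 7.9 × 2.3 = 60.83.
Deviating to a = 0 yields 53 instead.
Gain from deviating: 53 − 60.83 = -7.83, i.e. -7.8 to one decimal place.
The gain is negative, so the high-quality type's incentive-compatibility constraint is satisfied.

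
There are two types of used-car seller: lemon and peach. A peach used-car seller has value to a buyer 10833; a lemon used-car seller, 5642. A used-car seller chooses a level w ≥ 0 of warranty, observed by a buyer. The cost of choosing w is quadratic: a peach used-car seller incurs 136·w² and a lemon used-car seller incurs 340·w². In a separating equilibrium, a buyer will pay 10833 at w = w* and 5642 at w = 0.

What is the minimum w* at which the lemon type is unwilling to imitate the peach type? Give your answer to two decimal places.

The lemon type at w = 0 receives 5642; imitating at w* yields 10833 − 340·w*².
Indifference: 5642 = 10833 − 340·w*², so w*² = (10833 − 5642) / 340 ≈ 15.2676.
w* = √15.2676 ≈ 3.91.

3.91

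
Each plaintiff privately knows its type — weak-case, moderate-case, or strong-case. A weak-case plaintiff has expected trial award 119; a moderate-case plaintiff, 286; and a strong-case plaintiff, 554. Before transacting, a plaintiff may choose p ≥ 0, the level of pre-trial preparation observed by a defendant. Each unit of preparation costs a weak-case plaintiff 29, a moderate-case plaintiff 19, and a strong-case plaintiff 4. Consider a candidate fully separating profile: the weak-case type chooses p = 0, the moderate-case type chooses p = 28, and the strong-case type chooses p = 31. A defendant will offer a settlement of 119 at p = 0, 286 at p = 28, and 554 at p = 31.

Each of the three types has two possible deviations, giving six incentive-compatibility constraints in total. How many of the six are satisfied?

4

Strong-case (own payoff 554 − 4×31 = 430): to p=0 gives 119 → no gain ✓; to p=28 gives 286 − 4×28 = 174 → no gain ✓.
Moderate-case (own payoff 286 − 19×28 = -246): to p=0 gives 119 → profitable ✗; to p=31 gives 554 − 19×31 = -35 → profitable ✗.
Weak-case (own payoff 119): to p=28 gives 286 − 29×28 = -526 → no gain ✓; to p=31 gives 554 − 29×31 = -345 → no gain ✓.
4 of the 6 constraints hold; not an equilibrium.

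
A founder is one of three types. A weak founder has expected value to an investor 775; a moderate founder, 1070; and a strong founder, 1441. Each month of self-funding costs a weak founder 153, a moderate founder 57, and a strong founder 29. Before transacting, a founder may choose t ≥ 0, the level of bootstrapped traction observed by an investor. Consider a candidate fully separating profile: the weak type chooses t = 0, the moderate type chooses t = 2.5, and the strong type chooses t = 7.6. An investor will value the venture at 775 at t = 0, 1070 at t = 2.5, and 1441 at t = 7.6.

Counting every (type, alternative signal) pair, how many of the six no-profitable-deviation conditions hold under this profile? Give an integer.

5

Weak (own payoff 775): to t=2.5 gives 1070 − 153×2.5 = 687.5 → no gain ✓; to t=7.6 gives 1441 − 153×7.6 = 278.2 → no gain ✓.
Moderate (own payoff 1070 − 57×2.5 = 927.5): to t=0 gives 775 → no gain ✓; to t=7.6 gives 1441 − 57×7.6 = 1007.8 → profitable ✗.
Strong (own payoff 1441 − 29×7.6 = 1220.6): to t=0 gives 775 → no gain ✓; to t=2.5 gives 1070 − 29×2.5 = 997.5 → no gain ✓.
5 of the 6 constraints hold; not an equilibrium.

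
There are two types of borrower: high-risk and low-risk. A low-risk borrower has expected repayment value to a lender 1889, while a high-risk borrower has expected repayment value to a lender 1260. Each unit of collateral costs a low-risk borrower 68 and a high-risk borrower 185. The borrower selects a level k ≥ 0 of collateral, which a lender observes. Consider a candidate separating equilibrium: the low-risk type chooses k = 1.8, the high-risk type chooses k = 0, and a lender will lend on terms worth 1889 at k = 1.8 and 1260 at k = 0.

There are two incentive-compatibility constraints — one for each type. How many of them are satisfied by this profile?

High-risk type: stay at 0 → 1260; mimic → 1889 − 185 × 1.8 = 1556. IC fails (1260 < 1556).
Low-risk type: signal → 1889 − 68 × 1.8 = 1766.6; deviate to 0 → 1260. IC holds (1766.6 ≥ 1260).
1 of 2 constraints hold, so this profile is not an equilibrium.

1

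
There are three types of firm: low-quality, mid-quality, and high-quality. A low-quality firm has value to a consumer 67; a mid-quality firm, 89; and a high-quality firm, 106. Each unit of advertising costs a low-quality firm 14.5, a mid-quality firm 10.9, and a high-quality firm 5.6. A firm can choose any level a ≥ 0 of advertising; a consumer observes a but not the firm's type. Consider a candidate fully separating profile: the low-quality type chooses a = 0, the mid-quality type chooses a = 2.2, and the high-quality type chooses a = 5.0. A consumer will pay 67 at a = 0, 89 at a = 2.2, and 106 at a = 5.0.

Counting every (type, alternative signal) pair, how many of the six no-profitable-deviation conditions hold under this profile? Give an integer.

5

Low-quality (own payoff 67): to a=2.2 gives 89 − 14.5×2.2 = 57.1 → no gain ✓; to a=5.0 gives 106 − 14.5×5.0 = 33.5 → no gain ✓.
High-quality (own payoff 106 − 5.6×5.0 = 78): to a=0 gives 67 → no gain ✓; to a=2.2 gives 89 − 5.6×2.2 = 76.68 → no gain ✓.
Mid-quality (own payoff 89 − 10.9×2.2 = 65.02): to a=0 gives 67 → profitable ✗; to a=5.0 gives 106 − 10.9×5.0 = 51.5 → no gain ✓.
5 of the 6 constraints hold; not an equilibrium.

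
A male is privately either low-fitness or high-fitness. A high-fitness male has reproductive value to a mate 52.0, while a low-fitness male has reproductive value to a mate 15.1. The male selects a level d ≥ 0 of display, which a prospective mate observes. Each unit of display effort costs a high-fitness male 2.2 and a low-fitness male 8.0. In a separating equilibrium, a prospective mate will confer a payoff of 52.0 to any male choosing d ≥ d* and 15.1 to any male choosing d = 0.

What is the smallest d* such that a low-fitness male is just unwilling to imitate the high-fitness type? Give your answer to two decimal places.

A low-fitness male choosing d = 0 receives 15.1.
Imitating at d* instead would pay 52.0 at cost 8.0·d*, netting 52.0 − 8.0·d*.
Indifference: 15.1 = 52.0 − 8.0·d*, so d* = (52.0 − 15.1) / 8.0 ≈ 4.61.
At d* the low-fitness type's incentive constraint just binds; the high-fitness type strictly prefers d* since its per-unit cost is lower.

4.61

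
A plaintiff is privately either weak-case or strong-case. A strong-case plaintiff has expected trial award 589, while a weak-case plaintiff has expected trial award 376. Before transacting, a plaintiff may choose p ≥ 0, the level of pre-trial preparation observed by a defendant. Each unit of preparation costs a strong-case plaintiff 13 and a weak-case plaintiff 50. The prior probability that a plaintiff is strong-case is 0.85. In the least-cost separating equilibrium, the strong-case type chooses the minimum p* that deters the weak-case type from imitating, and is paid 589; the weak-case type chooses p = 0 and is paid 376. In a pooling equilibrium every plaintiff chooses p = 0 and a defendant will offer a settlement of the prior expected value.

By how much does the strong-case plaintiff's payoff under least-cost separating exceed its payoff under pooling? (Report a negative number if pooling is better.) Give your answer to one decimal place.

Least-cost separating signal: p* solves 376 = 589 − 50·p*, so p* = (589 − 376)/50 = 4.26.
Strong-case type's separating payoff: 589 − 13 × p* = 589 − 13 × (589 − 376)/50 = 589 − 2769/50 = 533.62.
Pooling payoff: 0.85 × 589 + 0.15 × 376 = 557.05.
Difference: 533.62 − 557.05 = -23.43, i.e. -23.4 to one decimal place.
The strong-case type would prefer the pooling outcome.

-23.4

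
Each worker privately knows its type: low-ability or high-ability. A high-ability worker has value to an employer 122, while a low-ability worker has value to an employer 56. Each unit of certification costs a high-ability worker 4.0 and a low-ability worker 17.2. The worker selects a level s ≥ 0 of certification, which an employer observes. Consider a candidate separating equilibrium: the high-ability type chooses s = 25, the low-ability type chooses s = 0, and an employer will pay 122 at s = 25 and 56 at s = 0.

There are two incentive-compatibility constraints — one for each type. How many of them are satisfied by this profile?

High-ability type: signal → 122 − 4.0 × 25 = 22; deviate to 0 → 56. IC fails (22 < 56).
Low-ability type: stay at 0 → 56; mimic → 122 − 17.2 × 25 = -308. IC holds (56 ≥ -308).
1 of 2 constraints hold, so this profile is not an equilibrium.

1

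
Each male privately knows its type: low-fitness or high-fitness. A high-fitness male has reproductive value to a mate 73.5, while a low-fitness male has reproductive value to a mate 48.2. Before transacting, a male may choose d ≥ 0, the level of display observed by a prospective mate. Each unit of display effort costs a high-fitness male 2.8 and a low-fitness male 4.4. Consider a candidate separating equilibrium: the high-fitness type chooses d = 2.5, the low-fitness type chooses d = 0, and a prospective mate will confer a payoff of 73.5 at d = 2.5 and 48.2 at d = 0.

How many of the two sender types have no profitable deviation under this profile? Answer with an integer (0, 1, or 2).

Low-fitness type: stay at 0 → 48.2; mimic → 73.5 − 4.4 × 2.5 = 62.5. IC fails (48.2 < 62.5).
High-fitness type: signal → 73.5 − 2.8 × 2.5 = 66.5; deviate to 0 → 48.2. IC holds (66.5 ≥ 48.2).
1 of 2 constraints hold, so this profile is not an equilibrium.

1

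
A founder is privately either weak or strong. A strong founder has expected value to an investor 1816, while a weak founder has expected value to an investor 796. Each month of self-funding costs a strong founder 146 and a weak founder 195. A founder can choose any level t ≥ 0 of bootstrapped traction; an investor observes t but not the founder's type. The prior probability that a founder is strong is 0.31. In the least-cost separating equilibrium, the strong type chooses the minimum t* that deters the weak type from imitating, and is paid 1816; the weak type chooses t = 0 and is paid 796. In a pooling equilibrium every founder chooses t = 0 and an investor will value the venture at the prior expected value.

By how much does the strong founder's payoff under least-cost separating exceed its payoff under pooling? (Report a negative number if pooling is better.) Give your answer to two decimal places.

Least-cost separating signal: t* solves 796 = 1816 − 195·t*, so t* = (1816 − 796)/195 ≈ 5.2308.
Strong type's separating payoff: 1816 − 146 × t* = 1816 − 146 × (1816 − 796)/195 = 1816 − 148920/195 ≈ 1052.3077.
Pooling payoff: 0.31 × 1816 + 0.69 × 796 = 1112.2.
Difference: 1052.3077 − 1112.2 = -59.8923, i.e. -59.89 to two decimal places.
The strong type would prefer the pooling outcome.

-59.89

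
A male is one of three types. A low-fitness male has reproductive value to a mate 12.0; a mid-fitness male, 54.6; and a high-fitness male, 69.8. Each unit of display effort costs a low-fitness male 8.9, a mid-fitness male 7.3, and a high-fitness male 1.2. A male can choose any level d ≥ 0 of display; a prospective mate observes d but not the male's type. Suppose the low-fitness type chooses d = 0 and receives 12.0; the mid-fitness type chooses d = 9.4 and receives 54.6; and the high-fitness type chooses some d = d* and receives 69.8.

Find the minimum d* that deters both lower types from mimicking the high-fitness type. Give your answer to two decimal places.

Mid-fitness type (on-path payoff 54.6 − 7.3×9.4 = -14.02) won't mimic when -14.02 ≥ 69.8 − 7.3·d*, i.e. d* ≥ 11.48.
Low-fitness type (on-path payoff 12.0) won't mimic when 12.0 ≥ 69.8 − 8.9·d*, i.e. d* ≥ 6.49.
Both must hold, so d* = max(6.49, 11.48) = 11.48. The mid-fitness type's constraint binds.

11.48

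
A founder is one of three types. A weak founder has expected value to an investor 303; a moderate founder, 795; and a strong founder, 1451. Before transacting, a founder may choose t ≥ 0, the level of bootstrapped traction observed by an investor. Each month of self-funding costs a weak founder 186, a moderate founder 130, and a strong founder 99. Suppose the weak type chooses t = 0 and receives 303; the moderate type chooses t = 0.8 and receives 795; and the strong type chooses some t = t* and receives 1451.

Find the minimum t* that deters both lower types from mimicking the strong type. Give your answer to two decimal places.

Moderate type (on-path payoff 795 − 130×0.8 = 691) won't mimic when 691 ≥ 1451 − 130·t*, i.e. t* ≥ 5.85.
Weak type (on-path payoff 303) won't mimic when 303 ≥ 1451 − 186·t*, i.e. t* ≥ 6.17.
Both must hold, so t* = max(6.17, 5.85) = 6.17. The weak type's constraint binds.

6.17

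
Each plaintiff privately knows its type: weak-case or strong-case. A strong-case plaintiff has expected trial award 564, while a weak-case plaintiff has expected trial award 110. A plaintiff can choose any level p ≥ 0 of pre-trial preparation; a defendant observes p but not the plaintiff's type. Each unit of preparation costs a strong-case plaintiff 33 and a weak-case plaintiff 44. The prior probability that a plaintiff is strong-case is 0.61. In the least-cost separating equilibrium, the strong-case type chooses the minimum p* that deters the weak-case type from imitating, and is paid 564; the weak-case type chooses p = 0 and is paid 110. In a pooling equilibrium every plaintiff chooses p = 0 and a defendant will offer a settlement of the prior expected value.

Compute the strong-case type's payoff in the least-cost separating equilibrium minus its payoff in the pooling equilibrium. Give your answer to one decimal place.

-163.4

Least-cost separating signal: p* solves 110 = 564 − 44·p*, so p* = (564 − 110)/44 ≈ 10.3182.
Strong-case type's separating payoff: 564 − 33 × p* = 564 − 33 × (564 − 110)/44 = 564 − 14982/44 = 223.5.
Pooling payoff: 0.61 × 564 + 0.39 × 110 = 386.94.
Difference: 223.5 − 386.94 = -163.44, i.e. -163.4 to one decimal place.
The strong-case type would prefer the pooling outcome.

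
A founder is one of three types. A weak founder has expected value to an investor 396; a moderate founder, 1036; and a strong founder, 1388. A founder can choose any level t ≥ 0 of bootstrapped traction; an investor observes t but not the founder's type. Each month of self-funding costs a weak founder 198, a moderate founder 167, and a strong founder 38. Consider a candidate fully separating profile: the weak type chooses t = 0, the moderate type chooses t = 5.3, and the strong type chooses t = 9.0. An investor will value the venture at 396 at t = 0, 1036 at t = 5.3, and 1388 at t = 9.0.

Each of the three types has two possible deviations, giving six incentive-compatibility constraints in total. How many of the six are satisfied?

Weak (own payoff 396): to t=5.3 gives 1036 − 198×5.3 = -13.4 → no gain ✓; to t=9.0 gives 1388 − 198×9.0 = -394 → no gain ✓.
Strong (own payoff 1388 − 38×9.0 = 1046): to t=0 gives 396 → no gain ✓; to t=5.3 gives 1036 − 38×5.3 = 834.6 → no gain ✓.
Moderate (own payoff 1036 − 167×5.3 = 150.9): to t=0 gives 396 → profitable ✗; to t=9.0 gives 1388 − 167×9.0 = -115 → no gain ✓.
5 of the 6 constraints hold; not an equilibrium.

5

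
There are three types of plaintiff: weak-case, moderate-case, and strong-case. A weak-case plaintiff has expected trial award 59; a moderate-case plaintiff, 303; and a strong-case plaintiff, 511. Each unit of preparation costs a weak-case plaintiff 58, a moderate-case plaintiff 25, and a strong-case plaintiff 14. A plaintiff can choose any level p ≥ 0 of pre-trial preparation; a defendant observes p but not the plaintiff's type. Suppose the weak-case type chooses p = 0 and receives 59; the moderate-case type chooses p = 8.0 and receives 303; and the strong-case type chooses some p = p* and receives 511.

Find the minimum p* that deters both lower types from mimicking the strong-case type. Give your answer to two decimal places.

Weak-case type (on-path payoff 59) won't mimic when 59 ≥ 511 − 58·p*, i.e. p* ≥ 7.79.
Moderate-case type (on-path payoff 303 − 25×8.0 = 103) won't mimic when 103 ≥ 511 − 25·p*, i.e. p* ≥ 16.32.
Both must hold, so p* = max(7.79, 16.32) = 16.32. The moderate-case type's constraint binds.

16.32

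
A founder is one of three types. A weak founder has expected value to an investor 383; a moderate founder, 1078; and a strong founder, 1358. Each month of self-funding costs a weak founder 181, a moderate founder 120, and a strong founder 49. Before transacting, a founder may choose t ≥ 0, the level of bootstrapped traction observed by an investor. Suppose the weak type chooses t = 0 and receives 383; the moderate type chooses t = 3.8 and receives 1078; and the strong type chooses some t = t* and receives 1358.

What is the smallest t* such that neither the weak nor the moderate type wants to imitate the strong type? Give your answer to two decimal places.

Moderate type (on-path payoff 1078 − 120×3.8 = 622) won't mimic when 622 ≥ 1358 − 120·t*, i.e. t* ≥ 6.13.
Weak type (on-path payoff 383) won't mimic when 383 ≥ 1358 − 181·t*, i.e. t* ≥ 5.39.
Both must hold, so t* = max(5.39, 6.13) = 6.13. The moderate type's constraint binds.

6.13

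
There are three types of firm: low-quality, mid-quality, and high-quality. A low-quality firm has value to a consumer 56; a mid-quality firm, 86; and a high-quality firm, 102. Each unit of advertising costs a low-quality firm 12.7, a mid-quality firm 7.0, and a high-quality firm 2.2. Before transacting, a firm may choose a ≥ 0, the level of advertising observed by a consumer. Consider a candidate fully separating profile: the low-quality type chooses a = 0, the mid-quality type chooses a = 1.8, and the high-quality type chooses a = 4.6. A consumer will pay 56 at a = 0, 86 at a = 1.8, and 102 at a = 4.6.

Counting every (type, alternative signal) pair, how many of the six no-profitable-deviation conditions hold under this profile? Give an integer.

Mid-quality (own payoff 86 − 7.0×1.8 = 73.4): to a=0 gives 56 → no gain ✓; to a=4.6 gives 102 − 7.0×4.6 = 69.8 → no gain ✓.
Low-quality (own payoff 56): to a=1.8 gives 86 − 12.7×1.8 = 63.14 → profitable ✗; to a=4.6 gives 102 − 12.7×4.6 = 43.58 → no gain ✓.
High-quality (own payoff 102 − 2.2×4.6 = 91.88): to a=0 gives 56 → no gain ✓; to a=1.8 gives 86 − 2.2×1.8 = 82.04 → no gain ✓.
5 of the 6 constraints hold; not an equilibrium.

5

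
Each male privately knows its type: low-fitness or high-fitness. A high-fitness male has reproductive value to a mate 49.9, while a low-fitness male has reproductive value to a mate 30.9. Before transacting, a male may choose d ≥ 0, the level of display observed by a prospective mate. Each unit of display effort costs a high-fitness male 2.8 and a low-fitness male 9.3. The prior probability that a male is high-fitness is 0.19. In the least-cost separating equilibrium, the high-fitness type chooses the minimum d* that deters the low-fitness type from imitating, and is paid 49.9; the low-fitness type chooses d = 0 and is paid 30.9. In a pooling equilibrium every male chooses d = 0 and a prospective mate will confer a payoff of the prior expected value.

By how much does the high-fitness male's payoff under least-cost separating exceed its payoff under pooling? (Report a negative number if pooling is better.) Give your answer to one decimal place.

9.7

Least-cost separating signal: d* solves 30.9 = 49.9 − 9.3·d*, so d* = (49.9 − 30.9)/9.3 ≈ 2.0430.
High-fitness type's separating payoff: 49.9 − 2.8 × d* = 49.9 − 2.8 × (49.9 − 30.9)/9.3 = 49.9 − 53.2/9.3 ≈ 44.180.
Pooling payoff: 0.19 × 49.9 + 0.81 × 30.9 = 34.51.
Difference: 44.180 − 34.51 = 9.67, i.e. 9.7 to one decimal place.
The high-fitness type prefers to separate.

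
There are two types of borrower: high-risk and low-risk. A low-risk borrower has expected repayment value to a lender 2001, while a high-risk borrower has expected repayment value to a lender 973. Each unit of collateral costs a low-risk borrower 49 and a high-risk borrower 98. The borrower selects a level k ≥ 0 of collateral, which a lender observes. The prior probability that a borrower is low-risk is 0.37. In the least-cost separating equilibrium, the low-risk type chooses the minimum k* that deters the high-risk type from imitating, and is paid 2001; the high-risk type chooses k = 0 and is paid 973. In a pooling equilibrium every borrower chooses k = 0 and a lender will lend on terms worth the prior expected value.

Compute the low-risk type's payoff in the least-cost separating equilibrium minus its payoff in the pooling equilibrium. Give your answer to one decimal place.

Least-cost separating signal: k* solves 973 = 2001 − 98·k*, so k* = (2001 − 973)/98 ≈ 10.4898.
Low-risk type's separating payoff: 2001 − 49 × k* = 2001 − 49 × (2001 − 973)/98 = 2001 − 50372/98 = 1487.
Pooling payoff: 0.37 × 2001 + 0.63 × 973 = 1353.36.
Difference: 1487 − 1353.36 = 133.64, i.e. 133.6 to one decimal place.
The low-risk type prefers to separate.

133.6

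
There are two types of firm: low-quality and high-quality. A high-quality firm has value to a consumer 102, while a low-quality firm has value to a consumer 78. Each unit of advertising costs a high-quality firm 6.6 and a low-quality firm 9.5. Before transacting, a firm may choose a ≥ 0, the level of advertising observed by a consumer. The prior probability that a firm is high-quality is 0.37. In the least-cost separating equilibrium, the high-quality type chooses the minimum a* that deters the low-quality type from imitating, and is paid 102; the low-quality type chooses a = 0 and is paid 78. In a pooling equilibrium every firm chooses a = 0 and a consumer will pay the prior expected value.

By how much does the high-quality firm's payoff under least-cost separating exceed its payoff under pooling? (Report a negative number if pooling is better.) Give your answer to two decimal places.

Least-cost separating signal: a* solves 78 = 102 − 9.5·a*, so a* = (102 − 78)/9.5 ≈ 2.5263.
High-quality type's separating payoff: 102 − 6.6 × a* = 102 − 6.6 × (102 − 78)/9.5 = 102 − 158.4/9.5 ≈ 85.3263.
Pooling payoff: 0.37 × 102 + 0.63 × 78 = 86.88.
Difference: 85.3263 − 86.88 = -1.5537, i.e. -1.55 to two decimal places.
The high-quality type would prefer the pooling outcome.

-1.55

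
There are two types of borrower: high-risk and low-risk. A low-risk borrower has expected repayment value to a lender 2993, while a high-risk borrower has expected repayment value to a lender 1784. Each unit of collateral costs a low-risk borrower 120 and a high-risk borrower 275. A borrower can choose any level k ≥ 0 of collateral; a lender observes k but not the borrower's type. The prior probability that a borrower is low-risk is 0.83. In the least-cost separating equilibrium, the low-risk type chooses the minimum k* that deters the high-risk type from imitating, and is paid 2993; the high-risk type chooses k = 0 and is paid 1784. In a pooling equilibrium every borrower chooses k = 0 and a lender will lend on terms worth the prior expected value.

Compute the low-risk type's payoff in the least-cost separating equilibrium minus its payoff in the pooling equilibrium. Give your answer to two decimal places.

-322.03

Least-cost separating signal: k* solves 1784 = 2993 − 275·k*, so k* = (2993 − 1784)/275 ≈ 4.3964.
Low-risk type's separating payoff: 2993 − 120 × k* = 2993 − 120 × (2993 − 1784)/275 = 2993 − 145080/275 ≈ 2465.4364.
Pooling payoff: 0.83 × 2993 + 0.17 × 1784 = 2787.47.
Difference: 2465.4364 − 2787.47 = -322.0336, i.e. -322.03 to two decimal places.
The low-risk type would prefer the pooling outcome.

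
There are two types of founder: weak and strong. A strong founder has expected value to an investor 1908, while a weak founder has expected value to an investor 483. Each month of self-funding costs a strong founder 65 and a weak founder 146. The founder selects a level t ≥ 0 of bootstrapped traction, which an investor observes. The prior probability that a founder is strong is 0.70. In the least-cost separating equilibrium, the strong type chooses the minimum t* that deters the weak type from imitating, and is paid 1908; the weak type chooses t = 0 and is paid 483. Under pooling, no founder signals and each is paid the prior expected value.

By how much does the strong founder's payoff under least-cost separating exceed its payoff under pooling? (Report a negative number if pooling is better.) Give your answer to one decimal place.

-206.9

Least-cost separating signal: t* solves 483 = 1908 − 146·t*, so t* = (1908 − 483)/146 ≈ 9.7603.
Strong type's separating payoff: 1908 − 65 × t* = 1908 − 65 × (1908 − 483)/146 = 1908 − 92625/146 ≈ 1273.582.
Pooling payoff: 0.70 × 1908 + 0.30 × 483 = 1480.5.
Difference: 1273.582 − 1480.5 = -206.918, i.e. -206.9 to one decimal place.
The strong type would prefer the pooling outcome.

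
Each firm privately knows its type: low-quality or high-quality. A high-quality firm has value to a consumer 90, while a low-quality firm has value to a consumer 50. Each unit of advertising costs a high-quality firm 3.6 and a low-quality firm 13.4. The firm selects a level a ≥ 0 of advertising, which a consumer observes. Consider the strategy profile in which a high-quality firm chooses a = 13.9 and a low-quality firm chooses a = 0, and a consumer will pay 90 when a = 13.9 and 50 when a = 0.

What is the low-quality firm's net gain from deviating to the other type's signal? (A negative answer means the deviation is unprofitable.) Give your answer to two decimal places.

-146.26

Playing a = 0 the low-quality firm receives 50.
Deviating to a = 13.9 brings payment 90 at cost 13.4 × 13.9 = 186.26, netting -96.26.
Gain from deviating: -96.26 − 50 = -146.26.
The gain is negative, so the low-quality type's incentive-compatibility constraint is satisfied.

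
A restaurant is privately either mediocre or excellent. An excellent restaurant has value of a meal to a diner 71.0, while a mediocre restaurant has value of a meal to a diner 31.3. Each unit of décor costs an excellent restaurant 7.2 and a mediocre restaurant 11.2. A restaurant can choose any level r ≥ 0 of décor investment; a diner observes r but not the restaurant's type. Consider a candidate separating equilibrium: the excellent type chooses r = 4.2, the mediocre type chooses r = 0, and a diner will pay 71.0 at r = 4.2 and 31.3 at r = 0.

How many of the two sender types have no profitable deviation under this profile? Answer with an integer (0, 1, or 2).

2

Mediocre type: stay at 0 → 31.3; mimic → 71.0 − 11.2 × 4.2 = 23.96. IC holds (31.3 ≥ 23.96).
Excellent type: signal → 71.0 − 7.2 × 4.2 = 40.76; deviate to 0 → 31.3. IC holds (40.76 ≥ 31.3).
2 of 2 constraints hold, so this is a separating equilibrium.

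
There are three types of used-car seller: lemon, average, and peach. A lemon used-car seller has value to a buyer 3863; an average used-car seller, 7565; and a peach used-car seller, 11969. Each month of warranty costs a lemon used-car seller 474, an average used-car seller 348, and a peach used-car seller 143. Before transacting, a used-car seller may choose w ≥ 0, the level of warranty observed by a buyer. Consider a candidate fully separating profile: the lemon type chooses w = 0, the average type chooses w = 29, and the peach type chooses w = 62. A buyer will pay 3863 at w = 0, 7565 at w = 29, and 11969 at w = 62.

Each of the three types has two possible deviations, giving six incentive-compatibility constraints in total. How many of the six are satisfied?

Average (own payoff 7565 − 348×29 = -2527): to w=0 gives 3863 → profitable ✗; to w=62 gives 11969 − 348×62 = -9607 → no gain ✓.
Lemon (own payoff 3863): to w=29 gives 7565 − 474×29 = -6181 → no gain ✓; to w=62 gives 11969 − 474×62 = -17419 → no gain ✓.
Peach (own payoff 11969 − 143×62 = 3103): to w=0 gives 3863 → profitable ✗; to w=29 gives 7565 − 143×29 = 3418 → profitable ✗.
3 of the 6 constraints hold; not an equilibrium.

3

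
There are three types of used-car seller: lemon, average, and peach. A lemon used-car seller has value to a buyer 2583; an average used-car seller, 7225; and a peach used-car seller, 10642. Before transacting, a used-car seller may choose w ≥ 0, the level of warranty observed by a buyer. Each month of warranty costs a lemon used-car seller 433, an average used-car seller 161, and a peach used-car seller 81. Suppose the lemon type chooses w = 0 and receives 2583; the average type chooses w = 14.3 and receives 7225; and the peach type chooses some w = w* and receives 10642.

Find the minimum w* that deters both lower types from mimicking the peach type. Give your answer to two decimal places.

Lemon type (on-path payoff 2583) won't mimic when 2583 ≥ 10642 − 433·w*, i.e. w* ≥ 18.61.
Average type (on-path payoff 7225 − 161×14.3 = 4922.7) won't mimic when 4922.7 ≥ 10642 − 161·w*, i.e. w* ≥ 35.52.
Both must hold, so w* = max(18.61, 35.52) = 35.52. The average type's constraint binds.

35.52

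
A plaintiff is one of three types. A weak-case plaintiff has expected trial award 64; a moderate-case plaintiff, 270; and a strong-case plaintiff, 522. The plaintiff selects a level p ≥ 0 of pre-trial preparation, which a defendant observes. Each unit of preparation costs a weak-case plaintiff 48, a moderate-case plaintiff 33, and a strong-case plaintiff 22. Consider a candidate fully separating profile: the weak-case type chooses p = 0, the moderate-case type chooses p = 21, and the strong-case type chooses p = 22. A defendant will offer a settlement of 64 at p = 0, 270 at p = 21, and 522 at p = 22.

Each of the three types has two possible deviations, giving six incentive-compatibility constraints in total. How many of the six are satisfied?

Moderate-case (own payoff 270 − 33×21 = -423): to p=0 gives 64 → profitable ✗; to p=22 gives 522 − 33×22 = -204 → profitable ✗.
Strong-case (own payoff 522 − 22×22 = 38): to p=0 gives 64 → profitable ✗; to p=21 gives 270 − 22×21 = -192 → no gain ✓.
Weak-case (own payoff 64): to p=21 gives 270 − 48×21 = -738 → no gain ✓; to p=22 gives 522 − 48×22 = -534 → no gain ✓.
3 of the 6 constraints hold; not an equilibrium.

3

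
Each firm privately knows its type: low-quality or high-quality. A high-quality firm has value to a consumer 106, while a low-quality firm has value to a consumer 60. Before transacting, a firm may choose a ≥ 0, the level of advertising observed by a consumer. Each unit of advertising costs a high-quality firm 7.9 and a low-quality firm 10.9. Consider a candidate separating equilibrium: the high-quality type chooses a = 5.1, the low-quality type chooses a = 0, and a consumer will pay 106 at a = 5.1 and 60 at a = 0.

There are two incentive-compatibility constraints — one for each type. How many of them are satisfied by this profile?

2

Low-quality type: stay at 0 → 60; mimic → 106 − 10.9 × 5.1 = 50.41. IC holds (60 ≥ 50.41).
High-quality type: signal → 106 − 7.9 × 5.1 = 65.71; deviate to 0 → 60. IC holds (65.71 ≥ 60).
2 of 2 constraints hold, so this is a separating equilibrium.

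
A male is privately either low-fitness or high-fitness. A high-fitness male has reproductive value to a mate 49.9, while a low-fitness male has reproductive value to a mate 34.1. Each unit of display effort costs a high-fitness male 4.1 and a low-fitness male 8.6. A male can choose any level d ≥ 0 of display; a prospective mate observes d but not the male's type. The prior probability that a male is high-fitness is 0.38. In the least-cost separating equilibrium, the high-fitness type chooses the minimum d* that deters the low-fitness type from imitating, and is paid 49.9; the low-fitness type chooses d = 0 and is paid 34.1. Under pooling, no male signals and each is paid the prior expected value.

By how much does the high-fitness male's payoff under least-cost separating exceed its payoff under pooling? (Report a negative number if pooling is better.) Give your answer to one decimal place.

Least-cost separating signal: d* solves 34.1 = 49.9 − 8.6·d*, so d* = (49.9 − 34.1)/8.6 ≈ 1.8372.
High-fitness type's separating payoff: 49.9 − 4.1 × d* = 49.9 − 4.1 × (49.9 − 34.1)/8.6 = 49.9 − 64.78/8.6 ≈ 42.367.
Pooling payoff: 0.38 × 49.9 + 0.62 × 34.1 = 40.104.
Difference: 42.367 − 40.104 = 2.263, i.e. 2.3 to one decimal place.
The high-fitness type prefers to separate.

2.3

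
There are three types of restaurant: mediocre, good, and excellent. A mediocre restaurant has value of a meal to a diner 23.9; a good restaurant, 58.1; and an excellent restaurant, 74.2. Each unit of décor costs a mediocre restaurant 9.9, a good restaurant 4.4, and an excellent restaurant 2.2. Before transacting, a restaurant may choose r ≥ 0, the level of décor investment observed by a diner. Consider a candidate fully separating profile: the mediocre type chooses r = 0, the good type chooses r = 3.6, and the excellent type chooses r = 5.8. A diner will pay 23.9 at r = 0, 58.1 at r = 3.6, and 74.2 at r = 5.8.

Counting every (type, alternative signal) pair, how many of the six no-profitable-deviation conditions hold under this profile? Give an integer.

Excellent (own payoff 74.2 − 2.2×5.8 = 61.44): to r=0 gives 23.9 → no gain ✓; to r=3.6 gives 58.1 − 2.2×3.6 = 50.18 → no gain ✓.
Mediocre (own payoff 23.9): to r=3.6 gives 58.1 − 9.9×3.6 = 22.46 → no gain ✓; to r=5.8 gives 74.2 − 9.9×5.8 = 16.78 → no gain ✓.
Good (own payoff 58.1 − 4.4×3.6 = 42.26): to r=0 gives 23.9 → no gain ✓; to r=5.8 gives 74.2 − 4.4×5.8 = 48.68 → profitable ✗.
5 of the 6 constraints hold; not an equilibrium.

5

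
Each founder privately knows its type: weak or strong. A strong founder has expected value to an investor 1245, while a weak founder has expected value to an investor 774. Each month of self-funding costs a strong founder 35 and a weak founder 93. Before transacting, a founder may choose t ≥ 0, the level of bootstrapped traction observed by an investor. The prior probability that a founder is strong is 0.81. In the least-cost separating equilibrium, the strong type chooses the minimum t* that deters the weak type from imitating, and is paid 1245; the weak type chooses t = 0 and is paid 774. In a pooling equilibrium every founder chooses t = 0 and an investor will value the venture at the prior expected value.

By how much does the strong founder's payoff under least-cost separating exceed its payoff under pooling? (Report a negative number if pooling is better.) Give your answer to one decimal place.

-87.8

Least-cost separating signal: t* solves 774 = 1245 − 93·t*, so t* = (1245 − 774)/93 ≈ 5.0645.
Strong type's separating payoff: 1245 − 35 × t* = 1245 − 35 × (1245 − 774)/93 = 1245 − 16485/93 ≈ 1067.742.
Pooling payoff: 0.81 × 1245 + 0.19 × 774 = 1155.51.
Difference: 1067.742 − 1155.51 = -87.768, i.e. -87.8 to one decimal place.
The strong type would prefer the pooling outcome.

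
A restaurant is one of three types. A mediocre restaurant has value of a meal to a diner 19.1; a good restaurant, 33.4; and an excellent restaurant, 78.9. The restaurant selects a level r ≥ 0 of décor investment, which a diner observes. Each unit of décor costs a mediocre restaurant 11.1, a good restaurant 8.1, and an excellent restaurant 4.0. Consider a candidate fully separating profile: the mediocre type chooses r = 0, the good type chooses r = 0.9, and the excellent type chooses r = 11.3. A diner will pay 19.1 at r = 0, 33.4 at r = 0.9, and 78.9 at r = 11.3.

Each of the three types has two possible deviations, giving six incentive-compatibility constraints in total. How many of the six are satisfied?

Excellent (own payoff 78.9 − 4.0×11.3 = 33.7): to r=0 gives 19.1 → no gain ✓; to r=0.9 gives 33.4 − 4.0×0.9 = 29.8 → no gain ✓.
Mediocre (own payoff 19.1): to r=0.9 gives 33.4 − 11.1×0.9 = 23.41 → profitable ✗; to r=11.3 gives 78.9 − 11.1×11.3 = -46.53 → no gain ✓.
Good (own payoff 33.4 − 8.1×0.9 = 26.11): to r=0 gives 19.1 → no gain ✓; to r=11.3 gives 78.9 − 8.1×11.3 = -12.63 → no gain ✓.
5 of the 6 constraints hold; not an equilibrium.

5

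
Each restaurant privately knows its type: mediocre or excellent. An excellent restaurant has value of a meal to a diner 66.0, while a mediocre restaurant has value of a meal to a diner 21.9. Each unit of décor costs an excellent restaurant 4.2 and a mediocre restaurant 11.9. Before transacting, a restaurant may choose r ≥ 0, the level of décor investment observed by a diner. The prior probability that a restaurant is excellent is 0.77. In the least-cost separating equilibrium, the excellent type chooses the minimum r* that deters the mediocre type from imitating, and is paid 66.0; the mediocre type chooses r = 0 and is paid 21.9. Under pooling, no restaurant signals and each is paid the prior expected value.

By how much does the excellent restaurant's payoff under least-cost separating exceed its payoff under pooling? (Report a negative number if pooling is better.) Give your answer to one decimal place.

-5.4

Least-cost separating signal: r* solves 21.9 = 66.0 − 11.9·r*, so r* = (66.0 − 21.9)/11.9 ≈ 3.7059.
Excellent type's separating payoff: 66.0 − 4.2 × r* = 66.0 − 4.2 × (66.0 − 21.9)/11.9 = 66.0 − 185.22/11.9 ≈ 50.435.
Pooling payoff: 0.77 × 66.0 + 0.23 × 21.9 = 55.857.
Difference: 50.435 − 55.857 = -5.422, i.e. -5.4 to one decimal place.
The excellent type would prefer the pooling outcome.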